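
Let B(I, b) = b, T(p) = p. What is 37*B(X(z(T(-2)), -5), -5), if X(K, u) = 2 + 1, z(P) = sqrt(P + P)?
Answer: -185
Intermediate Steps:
z(P) = sqrt(2)*sqrt(P) (z(P) = sqrt(2*P) = sqrt(2)*sqrt(P))
X(K, u) = 3
37*B(X(z(T(-2)), -5), -5) = 37*(-5) = -185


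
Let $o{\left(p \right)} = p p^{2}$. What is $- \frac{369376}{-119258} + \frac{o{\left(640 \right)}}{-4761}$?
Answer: $- \frac{15630505276432}{283893669} \approx -55058.0$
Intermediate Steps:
$o{\left(p \right)} = p^{3}$
$- \frac{369376}{-119258} + \frac{o{\left(640 \right)}}{-4761} = - \frac{369376}{-119258} + \frac{640^{3}}{-4761} = \left(-369376\right) \left(- \frac{1}{119258}\right) + 262144000 \left(- \frac{1}{4761}\right) = \frac{184688}{59629} - \frac{262144000}{4761} = - \frac{15630505276432}{283893669}$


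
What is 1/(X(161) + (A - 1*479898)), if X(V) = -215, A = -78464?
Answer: -1/558577 ≈ -1.7903e-6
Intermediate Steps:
1/(X(161) + (A - 1*479898)) = 1/(-215 + (-78464 - 1*479898)) = 1/(-215 + (-78464 - 479898)) = 1/(-215 - 558362) = 1/(-558577) = -1/558577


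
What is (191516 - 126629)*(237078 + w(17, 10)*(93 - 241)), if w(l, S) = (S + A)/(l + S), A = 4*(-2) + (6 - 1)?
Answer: 138427114030/9 ≈ 1.5381e+10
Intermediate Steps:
A = -3 (A = -8 + 5 = -3)
w(l, S) = (-3 + S)/(S + l) (w(l, S) = (S - 3)/(l + S) = (-3 + S)/(S + l))
(191516 - 126629)*(237078 + w(17, 10)*(93 - 241)) = (191516 - 126629)*(237078 + ((-3 + 10)/(10 + 17))*(93 - 241)) = 64887*(237078 + (7/27)*(-148)) = 64887*(237078 - 1036/27) = 64887*(6400070/27) = 138427114030/9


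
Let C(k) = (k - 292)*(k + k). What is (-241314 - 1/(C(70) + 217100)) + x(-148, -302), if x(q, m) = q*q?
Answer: -40814648201/186020 ≈ -2.1941e+5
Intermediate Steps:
C(k) = 2*k*(-292 + k) (C(k) = (-292 + k)*(2*k) = 2*k*(-292 + k))
x(q, m) = q**2
(-241314 - 1/(C(70) + 217100)) + x(-148, -302) = (-241314 - 1/(2*70*(-292 + 70) + 217100)) + (-148)**2 = (-241314 - 1/(2*70*(-222) + 217100)) + 21904 = (-241314 - 1/(-31080 + 217100)) + 21904 = (-241314 - 1/186020) + 21904 = -44889230281/186020 + 21904 = -40814648201/186020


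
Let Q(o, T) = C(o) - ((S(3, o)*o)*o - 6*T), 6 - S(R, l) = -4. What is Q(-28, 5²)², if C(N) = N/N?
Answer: 59120721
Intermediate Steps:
S(R, l) = 10 (S(R, l) = 6 - 1*(-4) = 6 + 4 = 10)
C(N) = 1
Q(o, T) = 1 - 10*o² + 6*T (Q(o, T) = 1 - ((10*o)*o - 6*T) = 1 - (10*o² - 6*T) = 1 - (-6*T + 10*o²) = 1 + (-10*o² + 6*T) = 1 - 10*o² + 6*T)
Q(-28, 5²)² = (1 - 10*(-28)² + 6*5²)² = (1 - 10*784 + 6*25)² = (1 - 7840 + 150)² = (-7689)² = 59120721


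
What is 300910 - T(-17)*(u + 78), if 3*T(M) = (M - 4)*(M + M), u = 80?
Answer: 263306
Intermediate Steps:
T(M) = 2*M*(-4 + M)/3 (T(M) = ((M - 4)*(M + M))/3 = ((-4 + M)*(2*M))/3 = (2*M*(-4 + M))/3 = 2*M*(-4 + M)/3)
300910 - T(-17)*(u + 78) = 300910 - (⅔)*(-17)*(-4 - 17)*(80 + 78) = 300910 - (⅔)*(-17)*(-21)*158 = 300910 - 238*158 = 300910 - 1*37604 = 300910 - 37604 = 263306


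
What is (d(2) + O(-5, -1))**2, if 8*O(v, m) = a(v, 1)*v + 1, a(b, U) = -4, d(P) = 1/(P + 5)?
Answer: 24025/3136 ≈ 7.6610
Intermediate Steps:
d(P) = 1/(5 + P)
O(v, m) = 1/8 - v/2 (O(v, m) = (-4*v + 1)/8 = (1 - 4*v)/8 = 1/8 - v/2)
(d(2) + O(-5, -1))**2 = (1/(5 + 2) + (1/8 - 1/2*(-5)))**2 = (1/7 + (1/8 + 5/2))**2 = (1/7 + 21/8)**2 = (155/56)**2 = 24025/3136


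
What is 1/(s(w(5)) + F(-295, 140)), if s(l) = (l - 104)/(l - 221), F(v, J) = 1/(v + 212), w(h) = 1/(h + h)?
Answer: 183347/84028 ≈ 2.1820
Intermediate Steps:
w(h) = 1/(2*h)
F(v, J) = 1/(212 + v)
s(l) = (-104 + l)/(-221 + l)
1/(s(w(5)) + F(-295, 140)) = 1/((-104 + (½)/5)/(-221 + (½)/5) + 1/(212 - 295)) = 1/((-104 + (½)*(⅕))/(-221 + (½)*(⅕)) + 1/(-83)) = 1/((-104 + ⅒)/(-221 + ⅒) - 1/83) = 1/(-1039/10/(-2209/10) - 1/83) = 1/(-10/2209*(-1039/10) - 1/83) = 1/(1039/2209 - 1/83) = 1/(84028/183347) = 183347/84028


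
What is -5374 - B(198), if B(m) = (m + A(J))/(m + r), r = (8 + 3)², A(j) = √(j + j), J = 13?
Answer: -155864/29 - √26/319 ≈ -5374.6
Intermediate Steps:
A(j) = √2*√j (A(j) = √(2*j) = √2*√j)
r = 121 (r = 11² = 121)
B(m) = (m + √26)/(121 + m) (B(m) = (m + √2*√13)/(m + 121) = (m + √26)/(121 + m))
-5374 - B(198) = -5374 - (198 + √26)/(121 + 198) = -5374 - (198 + √26)/319 = -5374 - (18/29 + √26/319) = -5374 + (-18/29 - √26/319) = -155864/29 - √26/319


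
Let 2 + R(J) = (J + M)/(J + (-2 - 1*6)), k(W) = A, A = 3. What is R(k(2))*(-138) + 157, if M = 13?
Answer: 4373/5 ≈ 874.60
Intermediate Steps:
k(W) = 3
R(J) = -2 + (13 + J)/(-8 + J) (R(J) = -2 + (J + 13)/(J + (-2 - 1*6)) = -2 + (13 + J)/(J + (-2 - 6)) = -2 + (13 + J)/(J - 8) = -2 + (13 + J)/(-8 + J))
R(k(2))*(-138) + 157 = ((29 - 1*3)/(-8 + 3))*(-138) + 157 = ((29 - 3)/(-5))*(-138) + 157 = -1/5*26*(-138) + 157 = -26/5*(-138) + 157 = 3588/5 + 157 = 4373/5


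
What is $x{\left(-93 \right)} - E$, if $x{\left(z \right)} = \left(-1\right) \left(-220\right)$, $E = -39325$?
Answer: $39545$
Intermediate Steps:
$x{\left(z \right)} = 220$
$x{\left(-93 \right)} - E = 220 - -39325 = 220 + 39325 = 39545$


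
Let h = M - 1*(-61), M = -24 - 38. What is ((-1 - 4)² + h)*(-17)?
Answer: -408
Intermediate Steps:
M = -62
h = -1 (h = -62 - 1*(-61) = -62 + 61 = -1)
((-1 - 4)² + h)*(-17) = ((-1 - 4)² - 1)*(-17) = ((-5)² - 1)*(-17) = (25 - 1)*(-17) = 24*(-17) = -408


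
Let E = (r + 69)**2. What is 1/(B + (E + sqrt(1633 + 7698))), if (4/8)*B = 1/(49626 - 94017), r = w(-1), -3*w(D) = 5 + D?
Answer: 81204842546091/371653439107141990 - 17735047929*sqrt(9331)/371653439107141990 ≈ 0.00021389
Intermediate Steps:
w(D) = -5/3 - D/3 (w(D) = -(5 + D)/3 = -5/3 - D/3)
r = -4/3 (r = -5/3 - 1/3*(-1) = -5/3 + 1/3 = -4/3 ≈ -1.3333)
B = -2/44391 (B = 2/(49626 - 94017) = 2/(-44391) = 2*(-1/44391) = -2/44391 ≈ -4.5054e-5)
E = 41209/9 (E = (-4/3 + 69)**2 = (203/3)**2 = 41209/9 ≈ 4578.8)
1/(B + (E + sqrt(1633 + 7698))) = 1/(-2/44391 + (41209/9 + sqrt(1633 + 7698))) = 1/(-2/44391 + (41209/9 + sqrt(9331))) = 1/(609769567/133173 + sqrt(9331))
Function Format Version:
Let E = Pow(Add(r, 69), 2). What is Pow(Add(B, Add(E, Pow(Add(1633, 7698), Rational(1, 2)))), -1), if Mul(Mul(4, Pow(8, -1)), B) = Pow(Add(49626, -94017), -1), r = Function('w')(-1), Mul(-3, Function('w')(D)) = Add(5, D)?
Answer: Add(Rational(81204842546091, 371653439107141990), Mul(Rational(-17735047929, 371653439107141990), Pow(9331, Rational(1, 2)))) ≈ 0.00021389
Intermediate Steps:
Function('w')(D) = Add(Rational(-5, 3), Mul(Rational(-1, 3), D)) (Function('w')(D) = Mul(Rational(-1, 3), Add(5, D)) = Add(Rational(-5, 3), Mul(Rational(-1, 3), D)))
r = Rational(-4, 3) (r = Add(Rational(-5, 3), Mul(Rational(-1, 3), -1)) = Add(Rational(-5, 3), Rational(1, 3)) = Rational(-4, 3) ≈ -1.3333)
B = Rational(-2, 44391) (B = Mul(2, Pow(Add(49626, -94017), -1)) = Mul(2, Pow(-44391, -1)) = Mul(2, Rational(-1, 44391)) = Rational(-2, 44391) ≈ -4.5054e-5)
E = Rational(41209, 9) (E = Pow(Add(Rational(-4, 3), 69), 2) = Pow(Rational(203, 3), 2) = Rational(41209, 9) ≈ 4578.8)
Pow(Add(B, Add(E, Pow(Add(1633, 7698), Rational(1, 2)))), -1) = Pow(Add(Rational(-2, 44391), Add(Rational(41209, 9), Pow(Add(1633, 7698), Rational(1, 2)))), -1) = Pow(Add(Rational(-2, 44391), Add(Rational(41209, 9), Pow(9331, Rational(1, 2)))), -1) = Pow(Add(Rational(609769567, 133173), Pow(9331, Rational(1, 2))), -1)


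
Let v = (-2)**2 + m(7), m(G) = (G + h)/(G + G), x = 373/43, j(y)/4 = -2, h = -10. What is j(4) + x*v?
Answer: 14953/602 ≈ 24.839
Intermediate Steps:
j(y) = -8 (j(y) = 4*(-2) = -8)
x = 373/43 (x = 373*(1/43) = 373/43 ≈ 8.6744)
m(G) = (-10 + G)/(2*G) (m(G) = (G - 10)/(G + G) = (-10 + G)/((2*G)) = (-10 + G)*(1/(2*G)) = (-10 + G)/(2*G))
v = 53/14 (v = (-2)**2 + (1/2)*(-10 + 7)/7 = 4 + (1/2)*(1/7)*(-3) = 4 - 3/14 = 53/14 ≈ 3.7857)
j(4) + x*v = -8 + (373/43)*(53/14) = -8 + 19769/602 = 14953/602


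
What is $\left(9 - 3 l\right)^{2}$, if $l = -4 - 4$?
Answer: $1089$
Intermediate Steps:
$l = -8$
$\left(9 - 3 l\right)^{2} = \left(9 - -24\right)^{2} = \left(9 + 24\right)^{2} = 33^{2} = 1089$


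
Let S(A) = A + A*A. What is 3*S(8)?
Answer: 216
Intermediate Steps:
S(A) = A + A²
3*S(8) = 3*(8*(1 + 8)) = 3*(8*9) = 3*72 = 216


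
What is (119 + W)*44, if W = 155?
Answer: 12056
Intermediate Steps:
(119 + W)*44 = (119 + 155)*44 = 274*44 = 12056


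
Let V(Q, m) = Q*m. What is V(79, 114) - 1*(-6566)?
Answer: 15572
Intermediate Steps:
V(79, 114) - 1*(-6566) = 79*114 - 1*(-6566) = 9006 + 6566 = 15572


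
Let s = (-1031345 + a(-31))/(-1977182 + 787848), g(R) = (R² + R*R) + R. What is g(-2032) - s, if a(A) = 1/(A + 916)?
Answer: 4344978079634558/526280295 ≈ 8.2560e+6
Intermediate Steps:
g(R) = R + 2*R² (g(R) = (R² + R²) + R = 2*R² + R = R + 2*R²)
a(A) = 1/(916 + A)
s = 456370162/526280295 (s = (-1031345 + 1/(916 - 31))/(-1977182 + 787848) = (-1031345 + 1/885)/(-1189334) = (-1031345 + 1/885)*(-1/1189334) = -912740324/885*(-1/1189334) = 456370162/526280295 ≈ 0.86716)
g(-2032) - s = -2032*(1 + 2*(-2032)) - 1*456370162/526280295 = -2032*(1 - 4064) - 456370162/526280295 = -2032*(-4063) - 456370162/526280295 = 8256016 - 456370162/526280295 = 4344978079634558/526280295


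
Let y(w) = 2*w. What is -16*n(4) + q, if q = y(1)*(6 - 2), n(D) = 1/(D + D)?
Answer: 6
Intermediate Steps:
n(D) = 1/(2*D)
q = 8 (q = (2*1)*(6 - 2) = 2*4 = 8)
-16*n(4) + q = -8/4 + 8 = -16*1/8 + 8 = -2 + 8 = 6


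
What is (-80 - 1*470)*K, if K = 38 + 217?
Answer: -140250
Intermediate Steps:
K = 255
(-80 - 1*470)*K = (-80 - 1*470)*255 = (-80 - 470)*255 = -550*255 = -140250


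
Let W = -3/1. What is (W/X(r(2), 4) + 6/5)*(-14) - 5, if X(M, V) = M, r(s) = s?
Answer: -⅘ ≈ -0.80000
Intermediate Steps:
W = -3 (W = -3*1 = -3)
(W/X(r(2), 4) + 6/5)*(-14) - 5 = (-3/2 + 6/5)*(-14) - 5 = -3/10*(-14) - 5 = 21/5 - 5 = -⅘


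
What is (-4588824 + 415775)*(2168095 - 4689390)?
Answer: 10521487578455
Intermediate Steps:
(-4588824 + 415775)*(2168095 - 4689390) = -4173049*(-2521295) = 10521487578455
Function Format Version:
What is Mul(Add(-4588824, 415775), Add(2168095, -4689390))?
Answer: 10521487578455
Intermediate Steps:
Mul(Add(-4588824, 415775), Add(2168095, -4689390)) = Mul(-4173049, -2521295) = 10521487578455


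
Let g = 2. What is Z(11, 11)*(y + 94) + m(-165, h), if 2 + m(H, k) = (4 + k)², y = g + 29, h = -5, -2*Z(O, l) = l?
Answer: -1377/2 ≈ -688.50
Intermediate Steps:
Z(O, l) = -l/2
y = 31 (y = 2 + 29 = 31)
m(H, k) = -2 + (4 + k)²
Z(11, 11)*(y + 94) + m(-165, h) = (-½*11)*(31 + 94) + (-2 + (4 - 5)²) = -11/2*125 + (-2 + (-1)²) = -1375/2 + (-2 + 1) = -1375/2 - 1 = -1377/2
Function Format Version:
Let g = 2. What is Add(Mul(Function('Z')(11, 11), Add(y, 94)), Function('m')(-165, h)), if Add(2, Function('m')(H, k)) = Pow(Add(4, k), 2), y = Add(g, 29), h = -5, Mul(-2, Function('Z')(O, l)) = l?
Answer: Rational(-1377, 2) ≈ -688.50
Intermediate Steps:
Function('Z')(O, l) = Mul(Rational(-1, 2), l)
y = 31 (y = Add(2, 29) = 31)
Function('m')(H, k) = Add(-2, Pow(Add(4, k), 2))
Add(Mul(Function('Z')(11, 11), Add(y, 94)), Function('m')(-165, h)) = Add(Mul(Mul(Rational(-1, 2), 11), Add(31, 94)), Add(-2, Pow(Add(4, -5), 2))) = Add(Mul(Rational(-11, 2), 125), Add(-2, Pow(-1, 2))) = Add(Rational(-1375, 2), Add(-2, 1)) = Add(Rational(-1375, 2), -1) = Rational(-1377, 2)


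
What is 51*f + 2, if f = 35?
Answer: 1787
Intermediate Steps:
51*f + 2 = 51*35 + 2 = 1785 + 2 = 1787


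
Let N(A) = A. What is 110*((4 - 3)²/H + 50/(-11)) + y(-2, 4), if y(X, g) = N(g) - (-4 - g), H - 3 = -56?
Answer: -25974/53 ≈ -490.08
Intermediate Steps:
H = -53 (H = 3 - 56 = -53)
y(X, g) = 4 + 2*g (y(X, g) = g - (-4 - g) = g + (4 + g) = 4 + 2*g)
110*((4 - 3)²/H + 50/(-11)) + y(-2, 4) = 110*((4 - 3)²/(-53) + 50/(-11)) + (4 + 2*4) = 110*(1²*(-1/53) + 50*(-1/11)) + (4 + 8) = 110*(1*(-1/53) - 50/11) + 12 = 110*(-1/53 - 50/11) + 12 = 110*(-2661/583) + 12 = -26610/53 + 12 = -25974/53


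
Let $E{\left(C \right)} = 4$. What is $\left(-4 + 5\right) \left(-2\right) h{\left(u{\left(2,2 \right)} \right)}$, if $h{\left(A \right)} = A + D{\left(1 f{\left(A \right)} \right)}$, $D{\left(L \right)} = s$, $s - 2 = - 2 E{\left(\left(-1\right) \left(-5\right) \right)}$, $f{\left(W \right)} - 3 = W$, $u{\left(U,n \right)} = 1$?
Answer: $10$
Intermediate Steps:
$f{\left(W \right)} = 3 + W$
$s = -6$ ($s = 2 - 8 = -6$)
$D{\left(L \right)} = -6$
$h{\left(A \right)} = -6 + A$ ($h{\left(A \right)} = A - 6 = -6 + A$)
$\left(-4 + 5\right) \left(-2\right) h{\left(u{\left(2,2 \right)} \right)} = \left(-4 + 5\right) \left(-2\right) \left(-6 + 1\right) = 1 \left(-2\right) \left(-5\right) = \left(-2\right) \left(-5\right) = 10$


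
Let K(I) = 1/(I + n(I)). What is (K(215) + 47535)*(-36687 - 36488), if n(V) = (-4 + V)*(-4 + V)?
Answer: -155608522561175/44736 ≈ -3.4784e+9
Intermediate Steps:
n(V) = (-4 + V)²
K(I) = 1/(I + (-4 + I)²)
(K(215) + 47535)*(-36687 - 36488) = (1/(215 + (-4 + 215)²) + 47535)*(-36687 - 36488) = (1/(215 + 211²) + 47535)*(-73175) = (1/(215 + 44521) + 47535)*(-73175) = (1/44736 + 47535)*(-73175) = (2126525761/44736)*(-73175) = -155608522561175/44736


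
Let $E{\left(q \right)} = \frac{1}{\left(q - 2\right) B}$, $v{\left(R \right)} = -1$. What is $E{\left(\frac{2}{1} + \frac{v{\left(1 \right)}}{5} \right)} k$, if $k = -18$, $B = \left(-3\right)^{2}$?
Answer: $10$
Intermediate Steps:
$B = 9$
$E{\left(q \right)} = \frac{1}{9 \left(-2 + q\right)}$ ($E{\left(q \right)} = \frac{1}{\left(q - 2\right) 9} = \frac{1}{-2 + q} \frac{1}{9} = \frac{1}{9 \left(-2 + q\right)}$)
$E{\left(\frac{2}{1} + \frac{v{\left(1 \right)}}{5} \right)} k = \frac{1}{9 \left(-2 + \left(\frac{2}{1} - \frac{1}{5}\right)\right)} \left(-18\right) = \frac{1}{9 \left(-2 + \left(2 \cdot 1 - \frac{1}{5}\right)\right)} \left(-18\right) = \frac{1}{9 \left(-2 + \left(2 - \frac{1}{5}\right)\right)} \left(-18\right) = \frac{1}{9 \left(-2 + \frac{9}{5}\right)} \left(-18\right) = \frac{1}{9 \left(- \frac{1}{5}\right)} \left(-18\right) = \frac{1}{9} \left(-5\right) \left(-18\right) = \left(- \frac{5}{9}\right) \left(-18\right) = 10$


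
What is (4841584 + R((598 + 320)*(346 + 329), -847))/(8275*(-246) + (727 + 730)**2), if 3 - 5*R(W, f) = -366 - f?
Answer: 3458206/62285 ≈ 55.522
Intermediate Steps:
R(W, f) = 369/5 + f/5 (R(W, f) = 3/5 - (-366 - f)/5 = 3/5 + (366/5 + f/5) = 369/5 + f/5)
(4841584 + R((598 + 320)*(346 + 329), -847))/(8275*(-246) + (727 + 730)**2) = (4841584 + (369/5 + (1/5)*(-847)))/(8275*(-246) + (727 + 730)**2) = (4841584 + (369/5 - 847/5))/(-2035650 + 1457**2) = (4841584 - 478/5)/(-2035650 + 2122849) = (24207442/5)/87199 = (24207442/5)*(1/87199) = 3458206/62285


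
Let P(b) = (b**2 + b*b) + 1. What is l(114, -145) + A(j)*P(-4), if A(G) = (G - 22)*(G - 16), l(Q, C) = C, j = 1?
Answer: 10250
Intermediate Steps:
A(G) = (-22 + G)*(-16 + G)
P(b) = 1 + 2*b**2 (P(b) = (b**2 + b**2) + 1 = 2*b**2 + 1 = 1 + 2*b**2)
l(114, -145) + A(j)*P(-4) = -145 + (352 + 1**2 - 38*1)*(1 + 2*(-4)**2) = -145 + (352 + 1 - 38)*(1 + 2*16) = -145 + 315*(1 + 32) = -145 + 315*33 = -145 + 10395 = 10250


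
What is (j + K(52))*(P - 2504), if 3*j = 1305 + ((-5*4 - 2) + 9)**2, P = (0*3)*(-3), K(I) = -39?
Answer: -3397928/3 ≈ -1.1326e+6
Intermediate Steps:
P = 0 (P = 0*(-3) = 0)
j = 1474/3 (j = (1305 + ((-5*4 - 2) + 9)**2)/3 = (1305 + ((-20 - 2) + 9)**2)/3 = (1305 + (-22 + 9)**2)/3 = (1305 + (-13)**2)/3 = (1305 + 169)/3 = (1/3)*1474 = 1474/3 ≈ 491.33)
(j + K(52))*(P - 2504) = (1474/3 - 39)*(0 - 2504) = (1357/3)*(-2504) = -3397928/3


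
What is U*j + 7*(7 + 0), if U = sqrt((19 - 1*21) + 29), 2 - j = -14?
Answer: 49 + 48*sqrt(3) ≈ 132.14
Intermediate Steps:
j = 16 (j = 2 - 1*(-14) = 2 + 14 = 16)
U = 3*sqrt(3) (U = sqrt((19 - 21) + 29) = sqrt(-2 + 29) = sqrt(27) = 3*sqrt(3) ≈ 5.1962)
U*j + 7*(7 + 0) = (3*sqrt(3))*16 + 7*(7 + 0) = 48*sqrt(3) + 7*7 = 48*sqrt(3) + 49 = 49 + 48*sqrt(3)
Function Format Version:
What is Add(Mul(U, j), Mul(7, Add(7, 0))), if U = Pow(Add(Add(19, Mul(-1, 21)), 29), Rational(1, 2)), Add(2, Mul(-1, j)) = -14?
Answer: Add(49, Mul(48, Pow(3, Rational(1, 2)))) ≈ 132.14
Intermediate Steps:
j = 16 (j = Add(2, Mul(-1, -14)) = Add(2, 14) = 16)
U = Mul(3, Pow(3, Rational(1, 2))) (U = Pow(Add(Add(19, -21), 29), Rational(1, 2)) = Pow(Add(-2, 29), Rational(1, 2)) = Pow(27, Rational(1, 2)) = Mul(3, Pow(3, Rational(1, 2))) ≈ 5.1962)
Add(Mul(U, j), Mul(7, Add(7, 0))) = Add(Mul(Mul(3, Pow(3, Rational(1, 2))), 16), Mul(7, Add(7, 0))) = Add(Mul(48, Pow(3, Rational(1, 2))), Mul(7, 7)) = Add(Mul(48, Pow(3, Rational(1, 2))), 49) = Add(49, Mul(48, Pow(3, Rational(1, 2))))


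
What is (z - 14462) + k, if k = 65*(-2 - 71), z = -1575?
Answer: -20782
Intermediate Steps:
k = -4745 (k = 65*(-73) = -4745)
(z - 14462) + k = (-1575 - 14462) - 4745 = -16037 - 4745 = -20782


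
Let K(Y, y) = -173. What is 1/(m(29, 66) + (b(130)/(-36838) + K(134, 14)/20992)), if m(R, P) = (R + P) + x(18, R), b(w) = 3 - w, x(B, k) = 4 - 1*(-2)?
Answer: 386651648/39049962953 ≈ 0.0099015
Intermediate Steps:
x(B, k) = 6 (x(B, k) = 4 + 2 = 6)
m(R, P) = 6 + P + R (m(R, P) = (R + P) + 6 = (P + R) + 6 = 6 + P + R)
1/(m(29, 66) + (b(130)/(-36838) + K(134, 14)/20992)) = 1/((6 + 66 + 29) + ((3 - 1*130)/(-36838) - 173/20992)) = 1/(101 + ((3 - 130)*(-1/36838) - 173*1/20992)) = 1/(101 + (-127*(-1/36838) - 173/20992)) = 1/(101 + (127/36838 - 173/20992)) = 1/(101 - 1853495/386651648) = 1/(39049962953/386651648) = 386651648/39049962953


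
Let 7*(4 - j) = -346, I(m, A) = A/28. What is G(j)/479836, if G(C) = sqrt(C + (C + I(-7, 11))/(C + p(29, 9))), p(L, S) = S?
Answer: sqrt(2032096759)/2935636648 ≈ 1.5356e-5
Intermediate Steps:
I(m, A) = A/28 (I(m, A) = A*(1/28) = A/28)
j = 374/7 (j = 4 - 1/7*(-346) = 4 + 346/7 = 374/7 ≈ 53.429)
G(C) = sqrt(C + (11/28 + C)/(9 + C)) (G(C) = sqrt(C + (C + (1/28)*11)/(C + 9)) = sqrt(C + (C + 11/28)/(9 + C)) = sqrt(C + (11/28 + C)/(9 + C)))
G(j)/479836 = (sqrt(7)*sqrt((11 + 28*(374/7)**2 + 280*(374/7))/(9 + 374/7))/14)/479836 = (sqrt(7)*sqrt((11 + 28*(139876/49) + 14960)/(437/7))/14)*(1/479836) = (sqrt(7)*sqrt(7*(11 + 559504/7 + 14960)/437)/14)*(1/479836) = (sqrt(7)*sqrt((7/437)*(664301/7))/14)*(1/479836) = (sqrt(7)*sqrt(664301/437)/14)*(1/479836) = (sqrt(7)*(sqrt(290299537)/437)/14)*(1/479836) = (sqrt(2032096759)/6118)*(1/479836) = sqrt(2032096759)/2935636648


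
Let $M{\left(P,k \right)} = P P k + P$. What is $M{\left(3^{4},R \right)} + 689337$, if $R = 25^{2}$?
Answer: $4790043$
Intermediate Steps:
$R = 625$
$M{\left(P,k \right)} = P + k P^{2}$ ($M{\left(P,k \right)} = P^{2} k + P = k P^{2} + P = P + k P^{2}$)
$M{\left(3^{4},R \right)} + 689337 = 3^{4} \left(1 + 3^{4} \cdot 625\right) + 689337 = 81 \left(1 + 81 \cdot 625\right) + 689337 = 81 \left(1 + 50625\right) + 689337 = 81 \cdot 50626 + 689337 = 4100706 + 689337 = 4790043$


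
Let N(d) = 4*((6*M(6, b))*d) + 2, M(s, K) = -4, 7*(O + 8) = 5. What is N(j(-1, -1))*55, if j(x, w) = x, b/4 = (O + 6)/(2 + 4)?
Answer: 5390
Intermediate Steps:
O = -51/7 (O = -8 + (⅐)*5 = -8 + 5/7 = -51/7 ≈ -7.2857)
b = -6/7 (b = 4*((-51/7 + 6)/(2 + 4)) = 4*(-9/7/6) = 4*(-9/7*⅙) = 4*(-3/14) = -6/7 ≈ -0.85714)
N(d) = 2 - 96*d (N(d) = 4*((6*(-4))*d) + 2 = 4*(-24*d) + 2 = -96*d + 2 = 2 - 96*d)
N(j(-1, -1))*55 = (2 - 96*(-1))*55 = (2 + 96)*55 = 98*55 = 5390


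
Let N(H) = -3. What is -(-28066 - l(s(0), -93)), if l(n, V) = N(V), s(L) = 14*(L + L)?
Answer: 28063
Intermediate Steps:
s(L) = 28*L (s(L) = 14*(2*L) = 28*L)
l(n, V) = -3
-(-28066 - l(s(0), -93)) = -(-28066 - 1*(-3)) = -(-28066 + 3) = -1*(-28063) = 28063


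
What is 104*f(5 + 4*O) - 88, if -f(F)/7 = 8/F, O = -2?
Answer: 5560/3 ≈ 1853.3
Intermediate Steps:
f(F) = -56/F
104*f(5 + 4*O) - 88 = 104*(-56/(5 + 4*(-2))) - 88 = 104*(-56/(5 - 8)) - 88 = 104*(-56/(-3)) - 88 = 104*(-56*(-⅓)) - 88 = 104*(56/3) - 88 = 5824/3 - 88 = 5560/3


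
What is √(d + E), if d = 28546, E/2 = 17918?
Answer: √64382 ≈ 253.74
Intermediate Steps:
E = 35836 (E = 2*17918 = 35836)
√(d + E) = √(28546 + 35836) = √64382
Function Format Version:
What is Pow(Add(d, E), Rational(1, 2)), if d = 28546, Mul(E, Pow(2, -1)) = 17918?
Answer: Pow(64382, Rational(1, 2)) ≈ 253.74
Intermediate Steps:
E = 35836 (E = Mul(2, 17918) = 35836)
Pow(Add(d, E), Rational(1, 2)) = Pow(Add(28546, 35836), Rational(1, 2)) = Pow(64382, Rational(1, 2))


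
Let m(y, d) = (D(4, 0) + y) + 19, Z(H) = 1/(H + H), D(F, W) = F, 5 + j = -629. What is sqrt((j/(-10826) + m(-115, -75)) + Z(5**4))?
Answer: I*sqrt(6734782466362)/270650 ≈ 9.5886*I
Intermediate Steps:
j = -634 (j = -5 - 629 = -634)
Z(H) = 1/(2*H)
m(y, d) = 23 + y (m(y, d) = (4 + y) + 19 = 23 + y)
sqrt((j/(-10826) + m(-115, -75)) + Z(5**4)) = sqrt((-634/(-10826) + (23 - 115)) + 1/(2*(5**4))) = sqrt((-634*(-1/10826) - 92) + (1/2)/625) = sqrt((317/5413 - 92) + (1/2)*(1/625)) = sqrt(-497679/5413 + 1/1250) = sqrt(-622093337/6766250) = I*sqrt(6734782466362)/270650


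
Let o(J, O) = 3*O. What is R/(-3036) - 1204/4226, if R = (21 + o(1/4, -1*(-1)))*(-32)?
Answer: -17074/534589 ≈ -0.031939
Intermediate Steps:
R = -768 (R = (21 + 3*(-1*(-1)))*(-32) = (21 + 3*1)*(-32) = (21 + 3)*(-32) = 24*(-32) = -768)
R/(-3036) - 1204/4226 = -768/(-3036) - 1204/4226 = -768*(-1/3036) - 1204*1/4226 = 64/253 - 602/2113 = -17074/534589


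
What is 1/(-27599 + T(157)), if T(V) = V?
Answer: -1/27442 ≈ -3.6440e-5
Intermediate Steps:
1/(-27599 + T(157)) = 1/(-27599 + 157) = 1/(-27442) = -1/27442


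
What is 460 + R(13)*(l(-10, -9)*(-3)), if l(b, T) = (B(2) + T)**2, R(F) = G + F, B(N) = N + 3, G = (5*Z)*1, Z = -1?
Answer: 76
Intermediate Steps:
G = -5 (G = (5*(-1))*1 = -5*1 = -5)
B(N) = 3 + N
R(F) = -5 + F
l(b, T) = (5 + T)**2 (l(b, T) = ((3 + 2) + T)**2 = (5 + T)**2)
460 + R(13)*(l(-10, -9)*(-3)) = 460 + (-5 + 13)*((5 - 9)**2*(-3)) = 460 + 8*((-4)**2*(-3)) = 460 + 8*(16*(-3)) = 460 + 8*(-48) = 460 - 384 = 76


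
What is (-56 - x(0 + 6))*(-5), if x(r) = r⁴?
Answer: 6760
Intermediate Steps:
(-56 - x(0 + 6))*(-5) = (-56 - (0 + 6)⁴)*(-5) = (-56 - 1*6⁴)*(-5) = (-56 - 1*1296)*(-5) = (-56 - 1296)*(-5) = -1352*(-5) = 6760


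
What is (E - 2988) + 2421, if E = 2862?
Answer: 2295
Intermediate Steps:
(E - 2988) + 2421 = (2862 - 2988) + 2421 = -126 + 2421 = 2295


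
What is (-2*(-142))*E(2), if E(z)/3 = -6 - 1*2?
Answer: -6816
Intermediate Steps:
E(z) = -24 (E(z) = 3*(-6 - 1*2) = 3*(-6 - 2) = 3*(-8) = -24)
(-2*(-142))*E(2) = -2*(-142)*(-24) = 284*(-24) = -6816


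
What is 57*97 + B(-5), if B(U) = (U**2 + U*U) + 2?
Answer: 5581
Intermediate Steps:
B(U) = 2 + 2*U**2 (B(U) = (U**2 + U**2) + 2 = 2*U**2 + 2 = 2 + 2*U**2)
57*97 + B(-5) = 57*97 + (2 + 2*(-5)**2) = 5529 + (2 + 2*25) = 5529 + (2 + 50) = 5529 + 52 = 5581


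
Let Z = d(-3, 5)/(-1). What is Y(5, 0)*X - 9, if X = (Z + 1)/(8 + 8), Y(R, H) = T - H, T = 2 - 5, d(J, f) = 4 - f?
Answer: -75/8 ≈ -9.3750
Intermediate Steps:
T = -3
Z = 1 (Z = (4 - 1*5)/(-1) = (4 - 5)*(-1) = -1*(-1) = 1)
Y(R, H) = -3 - H
X = ⅛ (X = (1 + 1)/(8 + 8) = 2/16 = 2*(1/16) = ⅛ ≈ 0.12500)
Y(5, 0)*X - 9 = (-3 - 1*0)*(⅛) - 9 = (-3 + 0)*(⅛) - 9 = -3*⅛ - 9 = -3/8 - 9 = -75/8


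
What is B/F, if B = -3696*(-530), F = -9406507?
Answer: -178080/855137 ≈ -0.20825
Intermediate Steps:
B = 1958880
B/F = 1958880/(-9406507) = 1958880*(-1/9406507) = -178080/855137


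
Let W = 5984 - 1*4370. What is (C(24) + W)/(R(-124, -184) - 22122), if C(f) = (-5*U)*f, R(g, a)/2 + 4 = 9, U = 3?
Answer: -627/11056 ≈ -0.056711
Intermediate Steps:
R(g, a) = 10 (R(g, a) = -8 + 2*9 = -8 + 18 = 10)
C(f) = -15*f (C(f) = (-5*3)*f = -15*f)
W = 1614 (W = 5984 - 4370 = 1614)
(C(24) + W)/(R(-124, -184) - 22122) = (-15*24 + 1614)/(10 - 22122) = (-360 + 1614)/(-22112) = 1254*(-1/22112) = -627/11056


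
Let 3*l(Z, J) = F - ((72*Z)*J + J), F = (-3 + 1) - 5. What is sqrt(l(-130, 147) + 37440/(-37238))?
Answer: sqrt(1430795543331858)/55857 ≈ 677.19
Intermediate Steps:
F = -7 (F = -2 - 5 = -7)
l(Z, J) = -7/3 - J/3 - 24*J*Z (l(Z, J) = (-7 - ((72*Z)*J + J))/3 = (-7 - (72*J*Z + J))/3 = (-7 - (J + 72*J*Z))/3 = (-7 + (-J - 72*J*Z))/3 = (-7 - J - 72*J*Z)/3 = -7/3 - J/3 - 24*J*Z)
sqrt(l(-130, 147) + 37440/(-37238)) = sqrt((-7/3 - 1/3*147 - 24*147*(-130)) + 37440/(-37238)) = sqrt((-7/3 - 49 + 458640) + 37440*(-1/37238)) = sqrt(1375766/3 - 18720/18619) = sqrt(25615330994/55857) = sqrt(1430795543331858)/55857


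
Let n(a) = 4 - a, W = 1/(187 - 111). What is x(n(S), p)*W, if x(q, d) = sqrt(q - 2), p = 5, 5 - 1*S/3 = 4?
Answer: I/76 ≈ 0.013158*I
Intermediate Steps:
S = 3 (S = 15 - 3*4 = 15 - 12 = 3)
W = 1/76 ≈ 0.013158
x(q, d) = sqrt(-2 + q)
x(n(S), p)*W = sqrt(-2 + (4 - 1*3))*(1/76) = sqrt(-2 + (4 - 3))*(1/76) = sqrt(-2 + 1)*(1/76) = sqrt(-1)*(1/76) = I*(1/76) = I/76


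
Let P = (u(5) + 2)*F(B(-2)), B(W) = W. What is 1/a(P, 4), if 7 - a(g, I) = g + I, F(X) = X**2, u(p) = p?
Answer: -1/25 ≈ -0.040000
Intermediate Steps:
P = 28 (P = (5 + 2)*(-2)**2 = 7*4 = 28)
a(g, I) = 7 - I - g (a(g, I) = 7 - (g + I) = 7 - (I + g) = 7 + (-I - g) = 7 - I - g)
1/a(P, 4) = 1/(7 - 1*4 - 1*28) = 1/(7 - 4 - 28) = 1/(-25) = -1/25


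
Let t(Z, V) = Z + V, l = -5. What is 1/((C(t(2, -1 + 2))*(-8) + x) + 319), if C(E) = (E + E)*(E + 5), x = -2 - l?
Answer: -1/62 ≈ -0.016129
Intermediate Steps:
x = 3 (x = -2 - 1*(-5) = -2 + 5 = 3)
t(Z, V) = V + Z
C(E) = 2*E*(5 + E) (C(E) = (2*E)*(5 + E) = 2*E*(5 + E))
1/((C(t(2, -1 + 2))*(-8) + x) + 319) = 1/(((2*((-1 + 2) + 2)*(5 + ((-1 + 2) + 2)))*(-8) + 3) + 319) = 1/(((2*(1 + 2)*(5 + (1 + 2)))*(-8) + 3) + 319) = 1/(((2*3*(5 + 3))*(-8) + 3) + 319) = 1/(((2*3*8)*(-8) + 3) + 319) = 1/((48*(-8) + 3) + 319) = 1/((-384 + 3) + 319) = 1/(-381 + 319) = 1/(-62) = -1/62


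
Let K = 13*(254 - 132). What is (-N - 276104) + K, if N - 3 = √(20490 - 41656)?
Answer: -274521 - I*√21166 ≈ -2.7452e+5 - 145.49*I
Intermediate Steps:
N = 3 + I*√21166 (N = 3 + √(20490 - 41656) = 3 + √(-21166) = 3 + I*√21166 ≈ 3.0 + 145.49*I)
K = 1586 (K = 13*122 = 1586)
(-N - 276104) + K = (-(3 + I*√21166) - 276104) + 1586 = ((-3 - I*√21166) - 276104) + 1586 = (-276107 - I*√21166) + 1586 = -274521 - I*√21166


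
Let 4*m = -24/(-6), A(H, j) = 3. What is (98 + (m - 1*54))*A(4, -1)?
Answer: 135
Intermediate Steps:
m = 1 (m = (-24/(-6))/4 = (-24*(-⅙))/4 = (¼)*4 = 1)
(98 + (m - 1*54))*A(4, -1) = (98 + (1 - 1*54))*3 = (98 + (1 - 54))*3 = (98 - 53)*3 = 45*3 = 135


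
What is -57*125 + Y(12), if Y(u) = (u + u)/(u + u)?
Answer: -7124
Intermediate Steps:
Y(u) = 1 (Y(u) = (2*u)/((2*u)) = (2*u)*(1/(2*u)) = 1)
-57*125 + Y(12) = -57*125 + 1 = -7125 + 1 = -7124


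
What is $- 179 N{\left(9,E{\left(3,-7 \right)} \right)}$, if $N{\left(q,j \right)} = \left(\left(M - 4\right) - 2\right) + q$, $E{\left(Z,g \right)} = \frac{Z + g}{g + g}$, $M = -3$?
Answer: $0$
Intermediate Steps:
$E{\left(Z,g \right)} = \frac{Z + g}{2 g}$
$N{\left(q,j \right)} = -9 + q$ ($N{\left(q,j \right)} = \left(\left(-3 - 4\right) - 2\right) + q = \left(-7 - 2\right) + q = -9 + q$)
$- 179 N{\left(9,E{\left(3,-7 \right)} \right)} = - 179 \left(-9 + 9\right) = \left(-179\right) 0 = 0$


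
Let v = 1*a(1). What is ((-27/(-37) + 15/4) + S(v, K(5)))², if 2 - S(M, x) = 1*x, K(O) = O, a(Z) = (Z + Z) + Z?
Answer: 47961/21904 ≈ 2.1896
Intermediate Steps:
a(Z) = 3*Z (a(Z) = 2*Z + Z = 3*Z)
v = 3 (v = 1*(3*1) = 1*3 = 3)
S(M, x) = 2 - x
((-27/(-37) + 15/4) + S(v, K(5)))² = ((-27/(-37) + 15/4) + (2 - 1*5))² = ((-27*(-1/37) + 15*(¼)) + (2 - 5))² = ((27/37 + 15/4) - 3)² = (663/148 - 3)² = (219/148)² = 47961/21904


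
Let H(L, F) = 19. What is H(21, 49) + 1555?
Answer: 1574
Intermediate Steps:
H(21, 49) + 1555 = 19 + 1555 = 1574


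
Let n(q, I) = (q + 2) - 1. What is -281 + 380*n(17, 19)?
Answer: 6559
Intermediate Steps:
n(q, I) = 1 + q (n(q, I) = (2 + q) - 1 = 1 + q)
-281 + 380*n(17, 19) = -281 + 380*(1 + 17) = -281 + 380*18 = -281 + 6840 = 6559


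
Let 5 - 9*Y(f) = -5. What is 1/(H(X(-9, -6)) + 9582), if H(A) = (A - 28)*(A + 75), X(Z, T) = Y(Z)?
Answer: 81/610372 ≈ 0.00013271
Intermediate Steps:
Y(f) = 10/9 (Y(f) = 5/9 - ⅑*(-5) = 5/9 + 5/9 = 10/9)
X(Z, T) = 10/9
H(A) = (-28 + A)*(75 + A)
1/(H(X(-9, -6)) + 9582) = 1/((-2100 + (10/9)² + 47*(10/9)) + 9582) = 1/((-2100 + 100/81 + 470/9) + 9582) = 1/(-165770/81 + 9582) = 1/(610372/81) = 81/610372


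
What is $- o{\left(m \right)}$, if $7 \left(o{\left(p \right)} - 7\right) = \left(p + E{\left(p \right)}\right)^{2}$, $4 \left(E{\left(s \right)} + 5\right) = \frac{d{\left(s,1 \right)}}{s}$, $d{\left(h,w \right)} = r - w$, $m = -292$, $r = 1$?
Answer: $- \frac{88258}{7} \approx -12608.0$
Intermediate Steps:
$d{\left(h,w \right)} = 1 - w$
$E{\left(s \right)} = -5$ ($E{\left(s \right)} = -5 + \frac{\left(1 - 1\right) \frac{1}{s}}{4} = -5 + \frac{0 \frac{1}{s}}{4} = -5 + \frac{1}{4} \cdot 0 = -5 + 0 = -5$)
$o{\left(p \right)} = 7 + \frac{\left(-5 + p\right)^{2}}{7}$ ($o{\left(p \right)} = 7 + \frac{\left(p - 5\right)^{2}}{7} = 7 + \frac{\left(-5 + p\right)^{2}}{7}$)
$- o{\left(m \right)} = - (7 + \frac{\left(-5 - 292\right)^{2}}{7}) = - (7 + \frac{\left(-297\right)^{2}}{7}) = - (7 + \frac{1}{7} \cdot 88209) = - (7 + \frac{88209}{7}) = \left(-1\right) \frac{88258}{7} = - \frac{88258}{7}$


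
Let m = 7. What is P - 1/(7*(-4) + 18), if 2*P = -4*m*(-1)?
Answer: 141/10 ≈ 14.100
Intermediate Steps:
P = 14 (P = (-4*7*(-1))/2 = (-28*(-1))/2 = (1/2)*28 = 14)
P - 1/(7*(-4) + 18) = 14 - 1/(7*(-4) + 18) = 14 - 1/(-28 + 18) = 14 - 1/(-10) = 14 - 1*(-1/10) = 14 + 1/10 = 141/10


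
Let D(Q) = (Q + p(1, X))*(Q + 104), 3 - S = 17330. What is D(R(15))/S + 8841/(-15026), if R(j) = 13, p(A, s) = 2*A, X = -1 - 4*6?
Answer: -179558637/260355502 ≈ -0.68967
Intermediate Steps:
X = -25 (X = -1 - 24 = -25)
S = -17327 (S = 3 - 1*17330 = 3 - 17330 = -17327)
D(Q) = (2 + Q)*(104 + Q) (D(Q) = (Q + 2*1)*(Q + 104) = (Q + 2)*(104 + Q) = (2 + Q)*(104 + Q))
D(R(15))/S + 8841/(-15026) = (208 + 13**2 + 106*13)/(-17327) + 8841/(-15026) = (208 + 169 + 1378)*(-1/17327) + 8841*(-1/15026) = 1755*(-1/17327) - 8841/15026 = -1755/17327 - 8841/15026 = -179558637/260355502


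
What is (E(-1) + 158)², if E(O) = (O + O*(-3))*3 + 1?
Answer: 27225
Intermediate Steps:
E(O) = 1 - 6*O (E(O) = (O - 3*O)*3 + 1 = -2*O*3 + 1 = -6*O + 1 = 1 - 6*O)
(E(-1) + 158)² = ((1 - 6*(-1)) + 158)² = ((1 + 6) + 158)² = (7 + 158)² = 165² = 27225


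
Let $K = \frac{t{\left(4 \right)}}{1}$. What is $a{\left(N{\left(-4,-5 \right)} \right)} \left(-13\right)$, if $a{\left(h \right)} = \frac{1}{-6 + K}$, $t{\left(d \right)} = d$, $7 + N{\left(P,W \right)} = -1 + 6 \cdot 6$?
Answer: $\frac{13}{2} \approx 6.5$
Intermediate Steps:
$N{\left(P,W \right)} = 28$ ($N{\left(P,W \right)} = -7 + \left(-1 + 6 \cdot 6\right) = -7 + \left(-1 + 36\right) = -7 + 35 = 28$)
$K = 4$ ($K = \frac{4}{1} = 4 \cdot 1 = 4$)
$a{\left(h \right)} = - \frac{1}{2}$ ($a{\left(h \right)} = \frac{1}{-6 + 4} = \frac{1}{-2} = - \frac{1}{2}$)
$a{\left(N{\left(-4,-5 \right)} \right)} \left(-13\right) = \left(- \frac{1}{2}\right) \left(-13\right) = \frac{13}{2}$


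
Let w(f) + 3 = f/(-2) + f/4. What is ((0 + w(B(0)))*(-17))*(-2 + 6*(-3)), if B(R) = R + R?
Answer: -1020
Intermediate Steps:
B(R) = 2*R
w(f) = -3 - f/4 (w(f) = -3 + (f/(-2) + f/4) = -3 + (f*(-1/2) + f*(1/4)) = -3 + (-f/2 + f/4) = -3 - f/4)
((0 + w(B(0)))*(-17))*(-2 + 6*(-3)) = ((0 + (-3 - 0/2))*(-17))*(-2 + 6*(-3)) = ((0 + (-3 - 1/4*0))*(-17))*(-2 - 18) = ((0 + (-3 + 0))*(-17))*(-20) = ((0 - 3)*(-17))*(-20) = -3*(-17)*(-20) = 51*(-20) = -1020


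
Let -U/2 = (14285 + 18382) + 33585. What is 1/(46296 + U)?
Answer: -1/86208 ≈ -1.1600e-5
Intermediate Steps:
U = -132504 (U = -2*((14285 + 18382) + 33585) = -2*(32667 + 33585) = -2*66252 = -132504)
1/(46296 + U) = 1/(46296 - 132504) = 1/(-86208) = -1/86208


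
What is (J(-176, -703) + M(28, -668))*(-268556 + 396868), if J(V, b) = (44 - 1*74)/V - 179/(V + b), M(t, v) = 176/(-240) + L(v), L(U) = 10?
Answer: 19934664593/16115 ≈ 1.2370e+6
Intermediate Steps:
M(t, v) = 139/15 (M(t, v) = 176/(-240) + 10 = 176*(-1/240) + 10 = -11/15 + 10 = 139/15)
J(V, b) = -179/(V + b) - 30/V (J(V, b) = (44 - 74)/V - 179/(V + b) = -30/V - 179/(V + b) = -179/(V + b) - 30/V)
(J(-176, -703) + M(28, -668))*(-268556 + 396868) = ((-209*(-176) - 30*(-703))/((-176)*(-176 - 703)) + 139/15)*(-268556 + 396868) = (-1/176*(36784 + 21090)/(-879) + 139/15)*128312 = (-1/176*(-1/879)*57874 + 139/15)*128312 = (28937/77352 + 139/15)*128312 = (1242887/128920)*128312 = 19934664593/16115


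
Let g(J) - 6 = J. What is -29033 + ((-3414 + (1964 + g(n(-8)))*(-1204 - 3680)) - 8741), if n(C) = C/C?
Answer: -9667552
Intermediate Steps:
n(C) = 1
g(J) = 6 + J
-29033 + ((-3414 + (1964 + g(n(-8)))*(-1204 - 3680)) - 8741) = -29033 + ((-3414 + (1964 + (6 + 1))*(-1204 - 3680)) - 8741) = -29033 + ((-3414 + (1964 + 7)*(-4884)) - 8741) = -29033 + ((-3414 + 1971*(-4884)) - 8741) = -29033 + ((-3414 - 9626364) - 8741) = -29033 + (-9629778 - 8741) = -29033 - 9638519 = -9667552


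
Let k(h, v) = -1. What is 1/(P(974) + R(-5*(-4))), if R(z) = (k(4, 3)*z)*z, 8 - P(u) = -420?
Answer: 1/28 ≈ 0.035714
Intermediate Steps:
P(u) = 428 (P(u) = 8 - 1*(-420) = 8 + 420 = 428)
R(z) = -z² (R(z) = (-z)*z = -z²)
1/(P(974) + R(-5*(-4))) = 1/(428 - (-5*(-4))²) = 1/(428 - 1*20²) = 1/(428 - 1*400) = 1/(428 - 400) = 1/28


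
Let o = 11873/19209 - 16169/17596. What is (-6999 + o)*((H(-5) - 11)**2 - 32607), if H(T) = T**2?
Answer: 76677121190961539/338001564 ≈ 2.2685e+8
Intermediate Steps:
o = -101673013/338001564 (o = 11873*(1/19209) - 16169*1/17596 = 11873/19209 - 16169/17596 = -101673013/338001564 ≈ -0.30081)
(-6999 + o)*((H(-5) - 11)**2 - 32607) = (-6999 - 101673013/338001564)*(((-5)**2 - 11)**2 - 32607) = -2365774619449*((25 - 11)**2 - 32607)/338001564 = -2365774619449*(14**2 - 32607)/338001564 = -2365774619449*(196 - 32607)/338001564 = -2365774619449/338001564*(-32411) = 76677121190961539/338001564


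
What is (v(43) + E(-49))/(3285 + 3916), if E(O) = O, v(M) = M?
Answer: -6/7201 ≈ -0.00083322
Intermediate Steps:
(v(43) + E(-49))/(3285 + 3916) = (43 - 49)/(3285 + 3916) = -6/7201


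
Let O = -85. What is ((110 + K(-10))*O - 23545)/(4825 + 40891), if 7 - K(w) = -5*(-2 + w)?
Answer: -14195/22858 ≈ -0.62101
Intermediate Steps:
K(w) = -3 + 5*w (K(w) = 7 - (-5)*(-2 + w) = 7 - (10 - 5*w) = 7 + (-10 + 5*w) = -3 + 5*w)
((110 + K(-10))*O - 23545)/(4825 + 40891) = ((110 + (-3 + 5*(-10)))*(-85) - 23545)/(4825 + 40891) = ((110 + (-3 - 50))*(-85) - 23545)/45716 = ((110 - 53)*(-85) - 23545)*(1/45716) = (57*(-85) - 23545)*(1/45716) = (-4845 - 23545)*(1/45716) = -28390*1/45716 = -14195/22858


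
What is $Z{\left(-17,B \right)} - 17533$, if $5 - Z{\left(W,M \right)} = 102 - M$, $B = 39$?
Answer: $-17591$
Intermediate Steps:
$Z{\left(W,M \right)} = -97 + M$ ($Z{\left(W,M \right)} = 5 - \left(102 - M\right) = 5 + \left(-102 + M\right) = -97 + M$)
$Z{\left(-17,B \right)} - 17533 = \left(-97 + 39\right) - 17533 = -58 - 17533 = -17591$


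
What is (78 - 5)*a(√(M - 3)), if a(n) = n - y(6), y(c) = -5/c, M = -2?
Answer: 365/6 + 73*I*√5 ≈ 60.833 + 163.23*I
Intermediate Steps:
a(n) = ⅚ + n (a(n) = n - (-5)/6 = n - 1*(-⅚) = n + ⅚ = ⅚ + n)
(78 - 5)*a(√(M - 3)) = (78 - 5)*(⅚ + √(-2 - 3)) = 73*(⅚ + √(-5)) = 73*(⅚ + I*√5) = 365/6 + 73*I*√5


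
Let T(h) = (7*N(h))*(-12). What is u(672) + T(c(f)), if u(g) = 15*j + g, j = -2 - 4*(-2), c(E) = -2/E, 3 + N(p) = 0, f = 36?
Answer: 1014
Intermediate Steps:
N(p) = -3 (N(p) = -3 + 0 = -3)
T(h) = 252 (T(h) = (7*(-3))*(-12) = -21*(-12) = 252)
j = 6 (j = -2 + 8 = 6)
u(g) = 90 + g (u(g) = 15*6 + g = 90 + g)
u(672) + T(c(f)) = (90 + 672) + 252 = 762 + 252 = 1014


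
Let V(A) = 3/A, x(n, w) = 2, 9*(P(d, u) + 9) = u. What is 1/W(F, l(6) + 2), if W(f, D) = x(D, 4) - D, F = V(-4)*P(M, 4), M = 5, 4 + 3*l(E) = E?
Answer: -3/2 ≈ -1.5000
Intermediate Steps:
l(E) = -4/3 + E/3
P(d, u) = -9 + u/9
F = 77/12 (F = (3/(-4))*(-9 + (⅑)*4) = (3*(-¼))*(-9 + 4/9) = -¾*(-77/9) = 77/12 ≈ 6.4167)
W(f, D) = 2 - D
1/W(F, l(6) + 2) = 1/(2 - ((-4/3 + (⅓)*6) + 2)) = 1/(2 - ((-4/3 + 2) + 2)) = 1/(2 - (⅔ + 2)) = 1/(2 - 1*8/3) = 1/(2 - 8/3) = 1/(-⅔) = -3/2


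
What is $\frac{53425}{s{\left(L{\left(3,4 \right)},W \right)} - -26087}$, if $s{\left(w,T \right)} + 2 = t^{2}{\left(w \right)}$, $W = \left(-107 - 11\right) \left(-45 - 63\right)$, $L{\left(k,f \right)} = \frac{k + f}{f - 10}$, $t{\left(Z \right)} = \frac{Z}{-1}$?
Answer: $\frac{1923300}{939109} \approx 2.048$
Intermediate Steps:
$t{\left(Z \right)} = - Z$ ($t{\left(Z \right)} = Z \left(-1\right) = - Z$)
$L{\left(k,f \right)} = \frac{f + k}{-10 + f}$
$W = 12744$ ($W = \left(-118\right) \left(-108\right) = 12744$)
$s{\left(w,T \right)} = -2 + w^{2}$ ($s{\left(w,T \right)} = -2 + \left(- w\right)^{2} = -2 + w^{2}$)
$\frac{53425}{s{\left(L{\left(3,4 \right)},W \right)} - -26087} = \frac{53425}{\left(-2 + \left(\frac{4 + 3}{-10 + 4}\right)^{2}\right) - -26087} = \frac{53425}{\left(-2 + \left(\frac{1}{-6} \cdot 7\right)^{2}\right) + 26087} = \frac{53425}{\left(-2 + \left(\left(- \frac{1}{6}\right) 7\right)^{2}\right) + 26087} = \frac{53425}{\left(-2 + \left(- \frac{7}{6}\right)^{2}\right) + 26087} = \frac{53425}{\left(-2 + \frac{49}{36}\right) + 26087} = \frac{53425}{- \frac{23}{36} + 26087} = \frac{53425}{\frac{939109}{36}} = 53425 \cdot \frac{36}{939109} = \frac{1923300}{939109}$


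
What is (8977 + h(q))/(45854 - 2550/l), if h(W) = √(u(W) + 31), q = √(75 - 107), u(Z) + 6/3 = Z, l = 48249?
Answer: 144377091/737469032 + 16083*√(29 + 4*I*√2)/737469032 ≈ 0.19589 + 1.1401e-5*I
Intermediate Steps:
u(Z) = -2 + Z
q = 4*I*√2 (q = √(-32) = 4*I*√2 ≈ 5.6569*I)
h(W) = √(29 + W) (h(W) = √((-2 + W) + 31) = √(29 + W))
(8977 + h(q))/(45854 - 2550/l) = (8977 + √(29 + 4*I*√2))/(45854 - 2550/48249) = (8977 + √(29 + 4*I*√2))/(45854 - 2550*1/48249) = (8977 + √(29 + 4*I*√2))/(45854 - 850/16083) = (8977 + √(29 + 4*I*√2))/(737469032/16083) = (8977 + √(29 + 4*I*√2))*(16083/737469032) = 144377091/737469032 + 16083*√(29 + 4*I*√2)/737469032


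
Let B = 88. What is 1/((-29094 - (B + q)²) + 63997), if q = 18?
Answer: 1/23667 ≈ 4.2253e-5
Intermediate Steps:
1/((-29094 - (B + q)²) + 63997) = 1/((-29094 - (88 + 18)²) + 63997) = 1/((-29094 - 1*106²) + 63997) = 1/((-29094 - 1*11236) + 63997) = 1/((-29094 - 11236) + 63997) = 1/(-40330 + 63997) = 1/23667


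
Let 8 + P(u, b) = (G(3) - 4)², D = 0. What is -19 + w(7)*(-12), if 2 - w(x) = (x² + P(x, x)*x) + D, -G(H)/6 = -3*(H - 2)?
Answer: 16337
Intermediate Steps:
G(H) = -36 + 18*H (G(H) = -(-18)*(H - 2) = -(-18)*(-2 + H) = -6*(6 - 3*H) = -36 + 18*H)
P(u, b) = 188 (P(u, b) = -8 + ((-36 + 18*3) - 4)² = -8 + ((-36 + 54) - 4)² = -8 + (18 - 4)² = -8 + 14² = -8 + 196 = 188)
w(x) = 2 - x² - 188*x (w(x) = 2 - ((x² + 188*x) + 0) = 2 - (x² + 188*x) = 2 + (-x² - 188*x) = 2 - x² - 188*x)
-19 + w(7)*(-12) = -19 + (2 - 1*7² - 188*7)*(-12) = -19 + (2 - 1*49 - 1316)*(-12) = -19 + (2 - 49 - 1316)*(-12) = -19 - 1363*(-12) = -19 + 16356 = 16337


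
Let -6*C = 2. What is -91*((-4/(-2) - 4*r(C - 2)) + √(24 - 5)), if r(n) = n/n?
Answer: 182 - 91*√19 ≈ -214.66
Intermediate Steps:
C = -⅓ (C = -⅙*2 = -⅓ ≈ -0.33333)
r(n) = 1
-91*((-4/(-2) - 4*r(C - 2)) + √(24 - 5)) = -91*((-4/(-2) - 4*1) + √(24 - 5)) = -91*((-4*(-½) - 4) + √19) = -91*((2 - 4) + √19) = -91*(-2 + √19) = 182 - 91*√19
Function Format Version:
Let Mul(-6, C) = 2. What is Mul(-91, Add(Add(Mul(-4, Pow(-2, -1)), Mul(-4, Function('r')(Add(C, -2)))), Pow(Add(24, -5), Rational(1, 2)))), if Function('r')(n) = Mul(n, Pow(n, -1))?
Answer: Add(182, Mul(-91, Pow(19, Rational(1, 2)))) ≈ -214.66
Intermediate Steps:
C = Rational(-1, 3) (C = Mul(Rational(-1, 6), 2) = Rational(-1, 3) ≈ -0.33333)
Function('r')(n) = 1
Mul(-91, Add(Add(Mul(-4, Pow(-2, -1)), Mul(-4, Function('r')(Add(C, -2)))), Pow(Add(24, -5), Rational(1, 2)))) = Mul(-91, Add(Add(Mul(-4, Pow(-2, -1)), Mul(-4, 1)), Pow(Add(24, -5), Rational(1, 2)))) = Mul(-91, Add(Add(Mul(-4, Rational(-1, 2)), -4), Pow(19, Rational(1, 2)))) = Mul(-91, Add(Add(2, -4), Pow(19, Rational(1, 2)))) = Mul(-91, Add(-2, Pow(19, Rational(1, 2)))) = Add(182, Mul(-91, Pow(19, Rational(1, 2))))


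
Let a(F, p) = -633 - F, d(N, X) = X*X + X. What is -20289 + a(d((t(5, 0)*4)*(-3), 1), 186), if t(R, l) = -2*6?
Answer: -20924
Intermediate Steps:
t(R, l) = -12
d(N, X) = X + X² (d(N, X) = X² + X = X + X²)
-20289 + a(d((t(5, 0)*4)*(-3), 1), 186) = -20289 + (-633 - (1 + 1)) = -20289 + (-633 - 2) = -20289 - 635 = -20924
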